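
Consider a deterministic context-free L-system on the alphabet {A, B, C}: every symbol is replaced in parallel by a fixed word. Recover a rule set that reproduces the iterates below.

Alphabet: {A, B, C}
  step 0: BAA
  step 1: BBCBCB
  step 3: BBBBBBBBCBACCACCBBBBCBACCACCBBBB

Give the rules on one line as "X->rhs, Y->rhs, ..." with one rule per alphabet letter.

A->CB, B->BB, C->ACC

  step 0 ⇒ step 1: BAA ⇒ BB·CB·CB
    A ↦ CB
    B ↦ BB
    C ↦ ACC  (constrained at step 1)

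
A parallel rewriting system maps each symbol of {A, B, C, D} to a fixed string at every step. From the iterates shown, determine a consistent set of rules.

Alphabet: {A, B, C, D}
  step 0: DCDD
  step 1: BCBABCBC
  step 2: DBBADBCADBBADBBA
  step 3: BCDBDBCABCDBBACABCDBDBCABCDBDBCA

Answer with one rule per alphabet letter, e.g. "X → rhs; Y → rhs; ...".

  step 2 ⇒ step 3: DBBADBCADBBADBBA ⇒ BC·DB·DB·CA·BC·DB·BA·CA·BC·DB·DB·CA·BC·DB·DB·CA
    A ↦ CA
    B ↦ DB
    C ↦ BA
    D ↦ BC

A->CA, B->DB, C->BA, D->BC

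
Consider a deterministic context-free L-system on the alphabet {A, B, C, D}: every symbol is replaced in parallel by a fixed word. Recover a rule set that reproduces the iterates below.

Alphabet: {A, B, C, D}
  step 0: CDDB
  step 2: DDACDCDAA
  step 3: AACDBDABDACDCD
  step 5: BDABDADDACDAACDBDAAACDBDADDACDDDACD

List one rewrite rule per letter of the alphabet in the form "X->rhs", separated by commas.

  step 2 ⇒ step 3: DDACDCDAA ⇒ A·A·CD·BD·A·BD·A·CD·CD
    A ↦ CD
    C ↦ BD
    D ↦ A
    B ↦ DD  (constrained at step 0)

A->CD, B->DD, C->BD, D->A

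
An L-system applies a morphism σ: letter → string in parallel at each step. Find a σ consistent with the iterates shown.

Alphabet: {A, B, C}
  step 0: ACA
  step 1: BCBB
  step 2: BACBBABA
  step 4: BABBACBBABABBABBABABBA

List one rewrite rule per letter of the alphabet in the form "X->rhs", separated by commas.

A->B, B->BA, C->CB

  step 1 ⇒ step 2: BCBB ⇒ BA·CB·BA·BA
    B ↦ BA
    C ↦ CB
  step 0 ⇒ step 1: ACA ⇒ B·CB·B
    A ↦ B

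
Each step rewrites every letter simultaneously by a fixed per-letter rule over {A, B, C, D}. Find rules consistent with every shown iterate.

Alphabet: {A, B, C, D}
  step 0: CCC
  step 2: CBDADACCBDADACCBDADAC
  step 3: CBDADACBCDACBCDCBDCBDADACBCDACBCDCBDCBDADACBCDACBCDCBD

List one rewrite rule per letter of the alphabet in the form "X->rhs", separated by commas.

A->BCD, B->AD, C->CBD, D->AC

  step 2 ⇒ step 3: CBDADACCBDADACCBDADAC ⇒ CBD·AD·AC·BCD·AC·BCD·CBD·CBD·AD·AC·BCD·AC·BCD·CBD·CBD·AD·AC·BCD·AC·BCD·CBD
    A ↦ BCD
    B ↦ AD
    C ↦ CBD
    D ↦ AC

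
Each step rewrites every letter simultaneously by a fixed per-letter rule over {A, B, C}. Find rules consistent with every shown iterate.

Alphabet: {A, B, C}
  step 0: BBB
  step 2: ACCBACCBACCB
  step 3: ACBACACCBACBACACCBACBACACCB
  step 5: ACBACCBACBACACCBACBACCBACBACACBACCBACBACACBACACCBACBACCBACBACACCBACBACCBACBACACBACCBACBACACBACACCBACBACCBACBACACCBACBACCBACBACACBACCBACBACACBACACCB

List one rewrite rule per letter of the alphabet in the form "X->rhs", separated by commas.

  step 2 ⇒ step 3: ACCBACCBACCB ⇒ ACB·AC·AC·CB·ACB·AC·AC·CB·ACB·AC·AC·CB
    A ↦ ACB
    B ↦ CB
    C ↦ AC

A->ACB, B->CB, C->AC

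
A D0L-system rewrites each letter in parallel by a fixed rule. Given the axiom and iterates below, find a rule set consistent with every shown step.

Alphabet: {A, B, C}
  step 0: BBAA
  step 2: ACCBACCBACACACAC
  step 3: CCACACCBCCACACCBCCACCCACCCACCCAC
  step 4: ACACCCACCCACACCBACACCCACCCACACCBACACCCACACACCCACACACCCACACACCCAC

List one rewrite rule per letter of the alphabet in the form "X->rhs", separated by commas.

  step 3 ⇒ step 4: CCACACCBCCACACCBCCACCCACCCACCCAC ⇒ AC·AC·CC·AC·CC·AC·AC·CB·AC·AC·CC·AC·CC·AC·AC·CB·AC·AC·CC·AC·AC·AC·CC·AC·AC·AC·CC·AC·AC·AC·CC·AC
    A ↦ CC
    B ↦ CB
    C ↦ AC

A->CC, B->CB, C->AC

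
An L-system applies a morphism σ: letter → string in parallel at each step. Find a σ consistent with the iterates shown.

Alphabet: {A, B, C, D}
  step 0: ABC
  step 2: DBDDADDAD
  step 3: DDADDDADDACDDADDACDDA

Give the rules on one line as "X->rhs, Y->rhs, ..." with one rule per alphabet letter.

  step 2 ⇒ step 3: DBDDADDAD ⇒ DDA·D·DDA·DDA·C·DDA·DDA·C·DDA
    A ↦ C
    B ↦ D
    D ↦ DDA
    C ↦ DB  (constrained at step 0)

A->C, B->D, C->DB, D->DDA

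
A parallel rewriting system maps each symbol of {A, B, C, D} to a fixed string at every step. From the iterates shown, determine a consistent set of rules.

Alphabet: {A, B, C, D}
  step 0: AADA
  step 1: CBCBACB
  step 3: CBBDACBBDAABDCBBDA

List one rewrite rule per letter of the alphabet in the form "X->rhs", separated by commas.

A->CB, B->BD, C->A, D->A

  step 0 ⇒ step 1: AADA ⇒ CB·CB·A·CB
    A ↦ CB
    D ↦ A
    B ↦ BD  (constrained at step 1)
    C ↦ A  (constrained at step 1)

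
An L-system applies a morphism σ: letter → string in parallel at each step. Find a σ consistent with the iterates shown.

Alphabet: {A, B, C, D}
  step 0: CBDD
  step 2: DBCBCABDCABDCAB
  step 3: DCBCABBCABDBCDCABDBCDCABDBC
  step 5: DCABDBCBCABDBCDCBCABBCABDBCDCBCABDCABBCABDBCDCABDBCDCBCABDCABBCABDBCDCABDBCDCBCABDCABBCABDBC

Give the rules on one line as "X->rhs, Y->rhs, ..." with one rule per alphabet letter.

A->D, B->BC, C->AB, D->DC

  step 2 ⇒ step 3: DBCBCABDCABDCAB ⇒ DC·BC·AB·BC·AB·D·BC·DC·AB·D·BC·DC·AB·D·BC
    A ↦ D
    B ↦ BC
    C ↦ AB
    D ↦ DC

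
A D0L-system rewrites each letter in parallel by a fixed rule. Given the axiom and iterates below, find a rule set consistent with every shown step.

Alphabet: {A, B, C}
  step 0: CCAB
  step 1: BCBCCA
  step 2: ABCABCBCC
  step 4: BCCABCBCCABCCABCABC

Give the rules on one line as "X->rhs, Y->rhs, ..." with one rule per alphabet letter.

  step 1 ⇒ step 2: BCBCCA ⇒ A·BC·A·BC·BC·C
    A ↦ C
    B ↦ A
    C ↦ BC

A->C, B->A, C->BC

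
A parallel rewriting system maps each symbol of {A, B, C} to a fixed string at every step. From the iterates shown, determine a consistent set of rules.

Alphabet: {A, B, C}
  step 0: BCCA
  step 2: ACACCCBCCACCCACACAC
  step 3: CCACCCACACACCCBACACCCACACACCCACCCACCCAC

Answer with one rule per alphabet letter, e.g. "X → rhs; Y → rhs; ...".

  step 2 ⇒ step 3: ACACCCBCCACCCACACAC ⇒ CC·AC·CC·AC·AC·AC·CCB·AC·AC·CC·AC·AC·AC·CC·AC·CC·AC·CC·AC
    A ↦ CC
    B ↦ CCB
    C ↦ AC

A->CC, B->CCB, C->AC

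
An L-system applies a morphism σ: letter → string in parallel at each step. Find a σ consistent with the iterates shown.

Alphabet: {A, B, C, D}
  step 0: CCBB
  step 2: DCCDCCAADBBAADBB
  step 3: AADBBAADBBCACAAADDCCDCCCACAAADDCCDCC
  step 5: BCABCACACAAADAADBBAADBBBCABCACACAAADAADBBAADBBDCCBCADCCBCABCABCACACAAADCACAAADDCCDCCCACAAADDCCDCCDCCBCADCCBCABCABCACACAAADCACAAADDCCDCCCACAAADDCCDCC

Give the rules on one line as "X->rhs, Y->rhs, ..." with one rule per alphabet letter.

A->CA, B->DCC, C->B, D->AAD

  step 2 ⇒ step 3: DCCDCCAADBBAADBB ⇒ AAD·B·B·AAD·B·B·CA·CA·AAD·DCC·DCC·CA·CA·AAD·DCC·DCC
    A ↦ CA
    B ↦ DCC
    C ↦ B
    D ↦ AAD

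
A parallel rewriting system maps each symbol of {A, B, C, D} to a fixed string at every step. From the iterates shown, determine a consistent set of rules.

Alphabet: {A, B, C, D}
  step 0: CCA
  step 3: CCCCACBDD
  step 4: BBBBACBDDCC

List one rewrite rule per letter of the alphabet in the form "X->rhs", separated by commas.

A->AC, B->DD, C->B, D->C

  step 3 ⇒ step 4: CCCCACBDD ⇒ B·B·B·B·AC·B·DD·C·C
    A ↦ AC
    B ↦ DD
    C ↦ B
    D ↦ C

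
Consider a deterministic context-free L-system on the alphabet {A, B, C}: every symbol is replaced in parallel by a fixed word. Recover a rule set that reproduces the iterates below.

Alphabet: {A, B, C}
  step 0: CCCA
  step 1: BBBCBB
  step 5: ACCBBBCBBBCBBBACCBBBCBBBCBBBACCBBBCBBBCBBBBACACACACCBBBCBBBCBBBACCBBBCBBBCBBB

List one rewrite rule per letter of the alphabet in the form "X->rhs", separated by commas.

  step 0 ⇒ step 1: CCCA ⇒ B·B·B·CBB
    A ↦ CBB
    C ↦ B
    B ↦ AC  (constrained at step 1)

A->CBB, B->AC, C->B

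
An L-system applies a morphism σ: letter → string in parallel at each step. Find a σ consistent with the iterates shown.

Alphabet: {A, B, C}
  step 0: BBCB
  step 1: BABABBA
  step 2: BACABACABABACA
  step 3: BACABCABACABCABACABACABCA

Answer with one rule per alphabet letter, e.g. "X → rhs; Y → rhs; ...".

A->CA, B->BA, C->B

  step 2 ⇒ step 3: BACABACABABACA ⇒ BA·CA·B·CA·BA·CA·B·CA·BA·CA·BA·CA·B·CA
    A ↦ CA
    B ↦ BA
    C ↦ B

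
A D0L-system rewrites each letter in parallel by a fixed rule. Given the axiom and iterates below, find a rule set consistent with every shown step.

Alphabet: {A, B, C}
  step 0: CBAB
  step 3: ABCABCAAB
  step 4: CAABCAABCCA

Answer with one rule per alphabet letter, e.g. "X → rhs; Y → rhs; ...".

A->C, B->A, C->AB

  step 3 ⇒ step 4: ABCABCAAB ⇒ C·A·AB·C·A·AB·C·C·A
    A ↦ C
    B ↦ A
    C ↦ AB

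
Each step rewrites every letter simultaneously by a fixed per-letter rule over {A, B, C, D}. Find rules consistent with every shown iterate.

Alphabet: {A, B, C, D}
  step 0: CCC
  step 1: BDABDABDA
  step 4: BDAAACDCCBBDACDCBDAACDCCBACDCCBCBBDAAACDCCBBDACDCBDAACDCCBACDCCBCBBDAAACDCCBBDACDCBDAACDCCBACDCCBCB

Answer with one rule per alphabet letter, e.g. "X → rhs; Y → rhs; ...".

  step 0 ⇒ step 1: CCC ⇒ BDA·BDA·BDA
    C ↦ BDA
    A ↦ CB  (constrained at step 1)
    B ↦ A  (constrained at step 1)
    D ↦ CDC  (constrained at step 1)

A->CB, B->A, C->BDA, D->CDC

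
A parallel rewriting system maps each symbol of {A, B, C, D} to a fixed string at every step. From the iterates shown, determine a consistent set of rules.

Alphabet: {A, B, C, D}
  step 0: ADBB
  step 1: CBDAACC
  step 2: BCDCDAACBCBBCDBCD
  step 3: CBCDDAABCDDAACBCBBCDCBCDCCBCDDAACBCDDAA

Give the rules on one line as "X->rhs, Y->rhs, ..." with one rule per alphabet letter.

  step 2 ⇒ step 3: BCDCDAACBCBBCDBCD ⇒ C·BCD·DAA·BCD·DAA·CB·CB·BCD·C·BCD·C·C·BCD·DAA·C·BCD·DAA
    A ↦ CB
    B ↦ C
    C ↦ BCD
    D ↦ DAA

A->CB, B->C, C->BCD, D->DAA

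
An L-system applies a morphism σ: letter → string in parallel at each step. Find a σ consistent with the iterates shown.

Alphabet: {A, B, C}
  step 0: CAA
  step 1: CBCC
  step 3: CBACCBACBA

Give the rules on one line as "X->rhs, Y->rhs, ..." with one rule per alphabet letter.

  step 0 ⇒ step 1: CAA ⇒ CB·C·C
    A ↦ C
    C ↦ CB
    B ↦ A  (constrained at step 1)

A->C, B->A, C->CB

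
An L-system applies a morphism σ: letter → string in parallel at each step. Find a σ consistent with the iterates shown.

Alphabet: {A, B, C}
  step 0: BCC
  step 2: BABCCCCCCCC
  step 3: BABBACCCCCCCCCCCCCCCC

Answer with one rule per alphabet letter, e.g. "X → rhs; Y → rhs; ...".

  step 2 ⇒ step 3: BABCCCCCCCC ⇒ BA·B·BA·CC·CC·CC·CC·CC·CC·CC·CC
    A ↦ B
    B ↦ BA
    C ↦ CC

A->B, B->BA, C->CC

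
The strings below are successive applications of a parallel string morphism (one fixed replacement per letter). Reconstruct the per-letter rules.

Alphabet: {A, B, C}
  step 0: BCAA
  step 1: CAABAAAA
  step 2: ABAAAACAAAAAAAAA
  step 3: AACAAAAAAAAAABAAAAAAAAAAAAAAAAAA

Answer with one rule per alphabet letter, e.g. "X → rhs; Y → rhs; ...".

  step 2 ⇒ step 3: ABAAAACAAAAAAAAA ⇒ AA·CA·AA·AA·AA·AA·AB·AA·AA·AA·AA·AA·AA·AA·AA·AA
    A ↦ AA
    B ↦ CA
    C ↦ AB

A->AA, B->CA, C->AB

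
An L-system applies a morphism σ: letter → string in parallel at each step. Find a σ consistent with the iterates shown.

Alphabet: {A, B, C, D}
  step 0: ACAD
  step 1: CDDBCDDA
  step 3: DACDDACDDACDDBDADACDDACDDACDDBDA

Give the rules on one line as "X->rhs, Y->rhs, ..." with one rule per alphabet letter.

  step 0 ⇒ step 1: ACAD ⇒ CD·DB·CD·DA
    A ↦ CD
    C ↦ DB
    D ↦ DA
    B ↦ CD  (constrained at step 1)

A->CD, B->CD, C->DB, D->DA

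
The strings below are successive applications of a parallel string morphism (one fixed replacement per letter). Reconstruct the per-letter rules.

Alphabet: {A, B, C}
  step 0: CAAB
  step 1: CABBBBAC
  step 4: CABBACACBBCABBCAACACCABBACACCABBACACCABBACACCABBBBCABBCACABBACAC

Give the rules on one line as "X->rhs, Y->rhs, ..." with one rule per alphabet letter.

  step 0 ⇒ step 1: CAAB ⇒ CA·BB·BB·AC
    A ↦ BB
    B ↦ AC
    C ↦ CA

A->BB, B->AC, C->CA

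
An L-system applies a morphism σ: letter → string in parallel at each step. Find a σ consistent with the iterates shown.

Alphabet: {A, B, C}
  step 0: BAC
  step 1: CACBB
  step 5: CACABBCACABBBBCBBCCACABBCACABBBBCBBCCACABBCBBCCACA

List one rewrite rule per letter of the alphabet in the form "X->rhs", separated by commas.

  step 0 ⇒ step 1: BAC ⇒ CA·C·BB
    A ↦ C
    B ↦ CA
    C ↦ BB

A->C, B->CA, C->BB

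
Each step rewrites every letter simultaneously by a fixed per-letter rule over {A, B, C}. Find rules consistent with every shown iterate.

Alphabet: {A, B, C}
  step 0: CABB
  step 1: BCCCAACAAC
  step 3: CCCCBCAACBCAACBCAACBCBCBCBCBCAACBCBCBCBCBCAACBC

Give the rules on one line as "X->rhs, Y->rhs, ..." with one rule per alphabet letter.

A->CC, B->AAC, C->BC

  step 0 ⇒ step 1: CABB ⇒ BC·CC·AAC·AAC
    A ↦ CC
    B ↦ AAC
    C ↦ BC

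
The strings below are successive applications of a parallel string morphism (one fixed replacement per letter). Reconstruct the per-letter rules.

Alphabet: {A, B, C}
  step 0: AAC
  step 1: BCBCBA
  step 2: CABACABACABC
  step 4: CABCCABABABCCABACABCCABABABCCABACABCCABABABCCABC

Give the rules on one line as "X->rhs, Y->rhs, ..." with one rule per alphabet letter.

  step 1 ⇒ step 2: BCBCBA ⇒ CA·BA·CA·BA·CA·BC
    A ↦ BC
    B ↦ CA
    C ↦ BA

A->BC, B->CA, C->BA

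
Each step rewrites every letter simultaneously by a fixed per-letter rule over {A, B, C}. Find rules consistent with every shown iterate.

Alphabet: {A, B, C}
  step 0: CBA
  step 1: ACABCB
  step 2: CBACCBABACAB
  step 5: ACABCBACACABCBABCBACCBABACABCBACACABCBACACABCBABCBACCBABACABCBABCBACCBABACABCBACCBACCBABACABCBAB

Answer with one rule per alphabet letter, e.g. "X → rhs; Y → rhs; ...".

A->CB, B->AB, C->AC

  step 1 ⇒ step 2: ACABCB ⇒ CB·AC·CB·AB·AC·AB
    A ↦ CB
    B ↦ AB
    C ↦ AC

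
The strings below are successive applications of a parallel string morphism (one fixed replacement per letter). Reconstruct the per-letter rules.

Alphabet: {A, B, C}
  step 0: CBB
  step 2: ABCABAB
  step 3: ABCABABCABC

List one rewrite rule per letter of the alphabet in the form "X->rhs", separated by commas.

A->AB, B->C, C->AB

  step 2 ⇒ step 3: ABCABAB ⇒ AB·C·AB·AB·C·AB·C
    A ↦ AB
    B ↦ C
    C ↦ AB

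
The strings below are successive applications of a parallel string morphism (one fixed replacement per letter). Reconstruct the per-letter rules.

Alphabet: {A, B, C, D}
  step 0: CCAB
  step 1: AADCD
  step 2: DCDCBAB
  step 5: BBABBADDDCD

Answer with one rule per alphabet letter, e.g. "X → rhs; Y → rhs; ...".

  step 1 ⇒ step 2: AADCD ⇒ DC·DC·B·A·B
    A ↦ DC
    C ↦ A
    D ↦ B
  step 0 ⇒ step 1: CCAB ⇒ A·A·DC·D
    B ↦ D

A->DC, B->D, C->A, D->B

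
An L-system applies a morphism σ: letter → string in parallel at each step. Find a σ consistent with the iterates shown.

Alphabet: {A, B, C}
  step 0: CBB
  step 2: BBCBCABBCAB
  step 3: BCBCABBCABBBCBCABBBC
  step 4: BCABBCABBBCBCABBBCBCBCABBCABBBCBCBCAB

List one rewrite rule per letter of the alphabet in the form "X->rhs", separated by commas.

  step 3 ⇒ step 4: BCBCABBCABBBCBCABBBC ⇒ BC·AB·BC·AB·B·BC·BC·AB·B·BC·BC·BC·AB·BC·AB·B·BC·BC·BC·AB
    A ↦ B
    B ↦ BC
    C ↦ AB

A->B, B->BC, C->AB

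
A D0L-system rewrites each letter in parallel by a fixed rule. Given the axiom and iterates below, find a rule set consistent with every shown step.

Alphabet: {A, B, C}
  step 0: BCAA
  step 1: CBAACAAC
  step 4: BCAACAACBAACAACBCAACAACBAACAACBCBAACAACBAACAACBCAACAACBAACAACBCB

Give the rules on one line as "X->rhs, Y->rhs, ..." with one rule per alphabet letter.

  step 0 ⇒ step 1: BCAA ⇒ C·B·AAC·AAC
    A ↦ AAC
    B ↦ C
    C ↦ B

A->AAC, B->C, C->B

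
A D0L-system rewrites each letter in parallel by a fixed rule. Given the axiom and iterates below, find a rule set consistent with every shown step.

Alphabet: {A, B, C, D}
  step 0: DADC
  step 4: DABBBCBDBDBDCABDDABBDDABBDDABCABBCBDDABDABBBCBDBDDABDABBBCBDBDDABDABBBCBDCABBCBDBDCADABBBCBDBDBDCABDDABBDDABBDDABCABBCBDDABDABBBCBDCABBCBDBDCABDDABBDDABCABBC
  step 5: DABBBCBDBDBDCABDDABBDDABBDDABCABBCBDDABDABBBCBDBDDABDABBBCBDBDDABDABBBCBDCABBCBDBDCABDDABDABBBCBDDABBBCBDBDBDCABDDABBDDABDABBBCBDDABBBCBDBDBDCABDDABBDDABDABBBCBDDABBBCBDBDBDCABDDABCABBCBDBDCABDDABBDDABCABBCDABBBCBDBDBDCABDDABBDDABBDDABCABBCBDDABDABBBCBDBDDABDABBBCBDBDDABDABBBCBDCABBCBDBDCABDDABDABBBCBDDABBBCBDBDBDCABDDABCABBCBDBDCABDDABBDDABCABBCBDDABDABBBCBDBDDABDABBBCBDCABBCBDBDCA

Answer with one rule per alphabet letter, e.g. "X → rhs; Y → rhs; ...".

A->BBC, B->BD, C->CA, D->DAB

  step 4 ⇒ step 5: DABBBCBDBDBDCABDDABBDDABBDDABCABBCBDDABDABBBCBDBDDABDABBBCBDBDDABDABBBCBDCABBCBDBDCADABBBCBDBDBDCABDDABBDDABBDDABCABBCBDDABDABBBCBDCABBCBDBDCABDDABBDDABCABBC ⇒ DAB·BBC·BD·BD·BD·CA·BD·DAB·BD·DAB·BD·DAB·CA·BBC·BD·DAB·DAB·BBC·BD·BD·DAB·DAB·BBC·BD·BD·DAB·DAB·BBC·BD·CA·BBC·BD·BD·CA·BD·DAB·DAB·BBC·BD·DAB·BBC·BD·BD·BD·CA·BD·DAB·BD·DAB·DAB·BBC·BD·DAB·BBC·BD·BD·BD·CA·BD·DAB·BD·DAB·DAB·BBC·BD·DAB·BBC·BD·BD·BD·CA·BD·DAB·CA·BBC·BD·BD·CA·BD·DAB·BD·DAB·CA·BBC·DAB·BBC·BD·BD·BD·CA·BD·DAB·BD·DAB·BD·DAB·CA·BBC·BD·DAB·DAB·BBC·BD·BD·DAB·DAB·BBC·BD·BD·DAB·DAB·BBC·BD·CA·BBC·BD·BD·CA·BD·DAB·DAB·BBC·BD·DAB·BBC·BD·BD·BD·CA·BD·DAB·CA·BBC·BD·BD·CA·BD·DAB·BD·DAB·CA·BBC·BD·DAB·DAB·BBC·BD·BD·DAB·DAB·BBC·BD·CA·BBC·BD·BD·CA
    A ↦ BBC
    B ↦ BD
    C ↦ CA
    D ↦ DAB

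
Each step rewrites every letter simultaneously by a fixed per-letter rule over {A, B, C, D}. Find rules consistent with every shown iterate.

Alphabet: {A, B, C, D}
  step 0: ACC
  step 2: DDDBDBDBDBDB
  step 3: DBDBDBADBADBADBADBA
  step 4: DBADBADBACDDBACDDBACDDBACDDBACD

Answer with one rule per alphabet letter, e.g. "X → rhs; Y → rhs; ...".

  step 3 ⇒ step 4: DBDBDBADBADBADBADBA ⇒ DB·A·DB·A·DB·A·CD·DB·A·CD·DB·A·CD·DB·A·CD·DB·A·CD
    A ↦ CD
    B ↦ A
    D ↦ DB
    C ↦ DD  (constrained at step 0)

A->CD, B->A, C->DD, D->DB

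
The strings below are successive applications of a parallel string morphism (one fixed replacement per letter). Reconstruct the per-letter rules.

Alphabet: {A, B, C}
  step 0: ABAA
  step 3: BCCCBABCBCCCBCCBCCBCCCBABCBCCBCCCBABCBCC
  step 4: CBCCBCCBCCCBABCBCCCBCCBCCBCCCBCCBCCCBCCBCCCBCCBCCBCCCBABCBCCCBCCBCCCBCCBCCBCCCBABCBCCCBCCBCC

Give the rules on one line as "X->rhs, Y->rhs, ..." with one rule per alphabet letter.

  step 3 ⇒ step 4: BCCCBABCBCCCBCCBCCBCCCBABCBCCBCCCBABCBCC ⇒ C·BCC·BCC·BCC·C·BAB·C·BCC·C·BCC·BCC·BCC·C·BCC·BCC·C·BCC·BCC·C·BCC·BCC·BCC·C·BAB·C·BCC·C·BCC·BCC·C·BCC·BCC·BCC·C·BAB·C·BCC·C·BCC·BCC
    A ↦ BAB
    B ↦ C
    C ↦ BCC

A->BAB, B->C, C->BCC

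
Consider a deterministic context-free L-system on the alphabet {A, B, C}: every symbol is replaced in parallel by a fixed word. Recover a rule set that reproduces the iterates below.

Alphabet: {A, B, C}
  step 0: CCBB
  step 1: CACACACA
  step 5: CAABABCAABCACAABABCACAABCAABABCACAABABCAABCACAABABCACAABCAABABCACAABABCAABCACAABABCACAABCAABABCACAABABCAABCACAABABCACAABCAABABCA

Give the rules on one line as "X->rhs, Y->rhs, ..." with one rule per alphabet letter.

A->AB, B->CA, C->CA

  step 0 ⇒ step 1: CCBB ⇒ CA·CA·CA·CA
    B ↦ CA
    C ↦ CA
    A ↦ AB  (constrained at step 1)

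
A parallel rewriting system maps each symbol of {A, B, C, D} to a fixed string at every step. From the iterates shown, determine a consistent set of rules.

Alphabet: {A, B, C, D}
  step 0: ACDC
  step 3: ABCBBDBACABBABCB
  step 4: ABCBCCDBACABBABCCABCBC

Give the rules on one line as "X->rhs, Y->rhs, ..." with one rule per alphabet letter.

A->AB, B->C, C->B, D->DBA

  step 3 ⇒ step 4: ABCBBDBACABBABCB ⇒ AB·C·B·C·C·DBA·C·AB·B·AB·C·C·AB·C·B·C
    A ↦ AB
    B ↦ C
    C ↦ B
    D ↦ DBA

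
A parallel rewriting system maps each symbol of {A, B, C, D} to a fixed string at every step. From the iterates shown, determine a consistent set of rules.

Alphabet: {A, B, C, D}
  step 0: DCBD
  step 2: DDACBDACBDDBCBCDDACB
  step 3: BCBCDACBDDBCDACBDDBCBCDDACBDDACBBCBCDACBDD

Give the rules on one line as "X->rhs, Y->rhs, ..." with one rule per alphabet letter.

A->D, B->DD, C->ACB, D->BC

  step 2 ⇒ step 3: DDACBDACBDDBCBCDDACB ⇒ BC·BC·D·ACB·DD·BC·D·ACB·DD·BC·BC·DD·ACB·DD·ACB·BC·BC·D·ACB·DD
    A ↦ D
    B ↦ DD
    C ↦ ACB
    D ↦ BC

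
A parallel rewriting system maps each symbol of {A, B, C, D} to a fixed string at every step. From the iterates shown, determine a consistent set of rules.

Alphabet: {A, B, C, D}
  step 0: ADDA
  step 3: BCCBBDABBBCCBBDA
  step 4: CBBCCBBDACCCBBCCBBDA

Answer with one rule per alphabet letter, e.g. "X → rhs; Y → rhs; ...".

A->BDA, B->C, C->B, D->B

  step 3 ⇒ step 4: BCCBBDABBBCCBBDA ⇒ C·B·B·C·C·B·BDA·C·C·C·B·B·C·C·B·BDA
    A ↦ BDA
    B ↦ C
    C ↦ B
    D ↦ B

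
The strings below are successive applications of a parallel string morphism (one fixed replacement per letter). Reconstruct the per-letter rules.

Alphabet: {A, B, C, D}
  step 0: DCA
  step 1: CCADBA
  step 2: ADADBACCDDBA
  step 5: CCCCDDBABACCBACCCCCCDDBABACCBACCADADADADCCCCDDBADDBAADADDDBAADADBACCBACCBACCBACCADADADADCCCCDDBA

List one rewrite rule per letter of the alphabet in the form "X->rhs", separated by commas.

A->BA, B->DD, C->AD, D->CC

  step 1 ⇒ step 2: CCADBA ⇒ AD·AD·BA·CC·DD·BA
    A ↦ BA
    B ↦ DD
    C ↦ AD
    D ↦ CC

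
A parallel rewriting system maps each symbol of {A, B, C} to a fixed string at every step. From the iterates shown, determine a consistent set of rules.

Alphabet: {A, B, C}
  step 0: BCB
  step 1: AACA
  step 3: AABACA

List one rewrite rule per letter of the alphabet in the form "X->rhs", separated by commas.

A->B, B->A, C->AC

  step 0 ⇒ step 1: BCB ⇒ A·AC·A
    B ↦ A
    C ↦ AC
    A ↦ B  (constrained at step 1)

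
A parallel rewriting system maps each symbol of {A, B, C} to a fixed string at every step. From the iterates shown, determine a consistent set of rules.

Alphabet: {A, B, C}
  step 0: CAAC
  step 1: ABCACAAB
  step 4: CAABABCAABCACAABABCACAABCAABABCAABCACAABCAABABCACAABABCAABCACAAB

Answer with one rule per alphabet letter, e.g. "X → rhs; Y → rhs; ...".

  step 0 ⇒ step 1: CAAC ⇒ AB·CA·CA·AB
    A ↦ CA
    C ↦ AB
    B ↦ AB  (constrained at step 1)

A->CA, B->AB, C->AB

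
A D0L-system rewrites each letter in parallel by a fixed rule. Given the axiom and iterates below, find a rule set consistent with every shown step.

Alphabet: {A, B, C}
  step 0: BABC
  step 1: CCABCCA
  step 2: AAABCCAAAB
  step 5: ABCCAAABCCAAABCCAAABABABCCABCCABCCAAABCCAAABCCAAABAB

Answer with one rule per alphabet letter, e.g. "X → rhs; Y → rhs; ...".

  step 1 ⇒ step 2: CCABCCA ⇒ A·A·AB·CC·A·A·AB
    A ↦ AB
    B ↦ CC
    C ↦ A

A->AB, B->CC, C->A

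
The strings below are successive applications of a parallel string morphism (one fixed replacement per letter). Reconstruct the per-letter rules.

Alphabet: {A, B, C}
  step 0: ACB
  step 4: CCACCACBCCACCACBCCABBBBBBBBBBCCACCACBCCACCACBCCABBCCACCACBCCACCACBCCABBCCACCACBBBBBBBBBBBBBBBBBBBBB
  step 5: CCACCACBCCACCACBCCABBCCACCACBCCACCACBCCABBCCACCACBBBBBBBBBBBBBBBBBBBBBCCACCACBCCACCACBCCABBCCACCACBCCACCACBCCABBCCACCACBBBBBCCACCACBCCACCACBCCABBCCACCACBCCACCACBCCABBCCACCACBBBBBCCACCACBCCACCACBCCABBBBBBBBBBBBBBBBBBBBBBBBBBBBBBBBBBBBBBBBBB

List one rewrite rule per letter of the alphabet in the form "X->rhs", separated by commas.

  step 4 ⇒ step 5: CCACCACBCCACCACBCCABBBBBBBBBBCCACCACBCCACCACBCCABBCCACCACBCCACCACBCCABBCCACCACBBBBBBBBBBBBBBBBBBBBB ⇒ CCA·CCA·CB·CCA·CCA·CB·CCA·BB·CCA·CCA·CB·CCA·CCA·CB·CCA·BB·CCA·CCA·CB·BB·BB·BB·BB·BB·BB·BB·BB·BB·BB·CCA·CCA·CB·CCA·CCA·CB·CCA·BB·CCA·CCA·CB·CCA·CCA·CB·CCA·BB·CCA·CCA·CB·BB·BB·CCA·CCA·CB·CCA·CCA·CB·CCA·BB·CCA·CCA·CB·CCA·CCA·CB·CCA·BB·CCA·CCA·CB·BB·BB·CCA·CCA·CB·CCA·CCA·CB·CCA·BB·BB·BB·BB·BB·BB·BB·BB·BB·BB·BB·BB·BB·BB·BB·BB·BB·BB·BB·BB·BB
    A ↦ CB
    B ↦ BB
    C ↦ CCA

A->CB, B->BB, C->CCA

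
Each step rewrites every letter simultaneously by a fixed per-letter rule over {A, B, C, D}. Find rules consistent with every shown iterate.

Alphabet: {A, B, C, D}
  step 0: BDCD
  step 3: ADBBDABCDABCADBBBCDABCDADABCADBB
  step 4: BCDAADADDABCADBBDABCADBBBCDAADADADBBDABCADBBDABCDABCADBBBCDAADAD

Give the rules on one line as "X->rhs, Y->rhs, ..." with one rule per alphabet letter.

A->BC, B->AD, C->BB, D->DA

  step 3 ⇒ step 4: ADBBDABCDABCADBBBCDABCDADABCADBB ⇒ BC·DA·AD·AD·DA·BC·AD·BB·DA·BC·AD·BB·BC·DA·AD·AD·AD·BB·DA·BC·AD·BB·DA·BC·DA·BC·AD·BB·BC·DA·AD·AD
    A ↦ BC
    B ↦ AD
    C ↦ BB
    D ↦ DA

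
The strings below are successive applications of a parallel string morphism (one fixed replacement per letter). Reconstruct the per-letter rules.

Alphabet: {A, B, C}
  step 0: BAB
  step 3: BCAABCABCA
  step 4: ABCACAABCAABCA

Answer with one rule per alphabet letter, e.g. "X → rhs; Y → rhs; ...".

A->CA, B->A, C->B

  step 3 ⇒ step 4: BCAABCABCA ⇒ A·B·CA·CA·A·B·CA·A·B·CA
    A ↦ CA
    B ↦ A
    C ↦ B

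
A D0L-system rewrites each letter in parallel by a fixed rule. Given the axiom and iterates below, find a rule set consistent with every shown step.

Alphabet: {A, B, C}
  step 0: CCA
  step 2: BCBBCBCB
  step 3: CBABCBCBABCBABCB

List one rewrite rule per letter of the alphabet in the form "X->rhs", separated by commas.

A->B, B->CB, C->AB

  step 2 ⇒ step 3: BCBBCBCB ⇒ CB·AB·CB·CB·AB·CB·AB·CB
    B ↦ CB
    C ↦ AB
    A ↦ B  (constrained at step 0)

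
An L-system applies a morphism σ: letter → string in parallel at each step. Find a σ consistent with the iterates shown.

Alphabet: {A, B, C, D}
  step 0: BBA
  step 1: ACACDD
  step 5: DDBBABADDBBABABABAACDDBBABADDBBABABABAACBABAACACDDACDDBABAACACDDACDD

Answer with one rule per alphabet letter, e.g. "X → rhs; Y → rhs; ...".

  step 0 ⇒ step 1: BBA ⇒ AC·AC·DD
    A ↦ DD
    B ↦ AC
    C ↦ B  (constrained at step 1)
    D ↦ BA  (constrained at step 1)

A->DD, B->AC, C->B, D->BA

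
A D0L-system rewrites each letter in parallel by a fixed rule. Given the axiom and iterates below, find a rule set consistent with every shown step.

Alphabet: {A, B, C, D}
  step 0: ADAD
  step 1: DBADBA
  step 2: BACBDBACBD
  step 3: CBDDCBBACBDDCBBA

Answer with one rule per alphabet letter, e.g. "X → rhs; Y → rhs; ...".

A->D, B->CB, C->D, D->BA

  step 2 ⇒ step 3: BACBDBACBD ⇒ CB·D·D·CB·BA·CB·D·D·CB·BA
    A ↦ D
    B ↦ CB
    C ↦ D
    D ↦ BA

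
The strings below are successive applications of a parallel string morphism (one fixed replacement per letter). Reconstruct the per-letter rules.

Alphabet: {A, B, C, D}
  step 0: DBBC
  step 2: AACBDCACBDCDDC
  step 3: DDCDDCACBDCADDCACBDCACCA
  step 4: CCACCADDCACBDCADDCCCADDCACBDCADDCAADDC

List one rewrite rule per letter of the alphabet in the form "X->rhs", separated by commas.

  step 3 ⇒ step 4: DDCDDCACBDCADDCACBDCACCA ⇒ C·C·A·C·C·A·DDC·A·CBD·C·A·DDC·C·C·A·DDC·A·CBD·C·A·DDC·A·A·DDC
    A ↦ DDC
    B ↦ CBD
    C ↦ A
    D ↦ C

A->DDC, B->CBD, C->A, D->C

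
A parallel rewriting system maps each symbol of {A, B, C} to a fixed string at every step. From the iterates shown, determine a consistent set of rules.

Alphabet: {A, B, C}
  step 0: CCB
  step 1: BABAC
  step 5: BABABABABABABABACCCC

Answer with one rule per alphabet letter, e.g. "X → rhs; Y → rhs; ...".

A->C, B->C, C->BA

  step 0 ⇒ step 1: CCB ⇒ BA·BA·C
    B ↦ C
    C ↦ BA
    A ↦ C  (constrained at step 1)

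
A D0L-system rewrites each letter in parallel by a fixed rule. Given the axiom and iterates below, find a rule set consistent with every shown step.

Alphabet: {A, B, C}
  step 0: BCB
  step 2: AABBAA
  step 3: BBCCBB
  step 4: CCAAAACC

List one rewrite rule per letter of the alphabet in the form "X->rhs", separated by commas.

  step 3 ⇒ step 4: BBCCBB ⇒ C·C·AA·AA·C·C
    B ↦ C
    C ↦ AA
  step 2 ⇒ step 3: AABBAA ⇒ B·B·C·C·B·B
    A ↦ B

A->B, B->C, C->AA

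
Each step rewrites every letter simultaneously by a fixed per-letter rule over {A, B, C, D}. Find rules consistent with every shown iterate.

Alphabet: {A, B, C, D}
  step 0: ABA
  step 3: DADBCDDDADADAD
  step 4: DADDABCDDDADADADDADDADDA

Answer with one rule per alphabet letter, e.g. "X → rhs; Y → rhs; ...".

  step 3 ⇒ step 4: DADBCDDDADADAD ⇒ DA·D·DA·BC·DD·DA·DA·DA·D·DA·D·DA·D·DA
    A ↦ D
    B ↦ BC
    C ↦ DD
    D ↦ DA

A->D, B->BC, C->DD, D->DA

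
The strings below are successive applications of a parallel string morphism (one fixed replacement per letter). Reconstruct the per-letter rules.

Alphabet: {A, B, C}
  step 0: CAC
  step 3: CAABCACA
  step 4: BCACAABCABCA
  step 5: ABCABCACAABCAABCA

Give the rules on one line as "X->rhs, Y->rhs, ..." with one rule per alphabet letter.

  step 4 ⇒ step 5: BCACAABCABCA ⇒ A·B·CA·B·CA·CA·A·B·CA·A·B·CA
    A ↦ CA
    B ↦ A
    C ↦ B

A->CA, B->A, C->B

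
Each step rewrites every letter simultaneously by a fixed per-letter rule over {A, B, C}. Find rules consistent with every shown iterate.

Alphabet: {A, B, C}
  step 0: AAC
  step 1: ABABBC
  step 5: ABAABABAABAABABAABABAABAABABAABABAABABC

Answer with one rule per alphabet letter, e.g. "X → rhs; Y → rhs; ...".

A->AB, B->A, C->BC

  step 0 ⇒ step 1: AAC ⇒ AB·AB·BC
    A ↦ AB
    C ↦ BC
    B ↦ A  (constrained at step 1)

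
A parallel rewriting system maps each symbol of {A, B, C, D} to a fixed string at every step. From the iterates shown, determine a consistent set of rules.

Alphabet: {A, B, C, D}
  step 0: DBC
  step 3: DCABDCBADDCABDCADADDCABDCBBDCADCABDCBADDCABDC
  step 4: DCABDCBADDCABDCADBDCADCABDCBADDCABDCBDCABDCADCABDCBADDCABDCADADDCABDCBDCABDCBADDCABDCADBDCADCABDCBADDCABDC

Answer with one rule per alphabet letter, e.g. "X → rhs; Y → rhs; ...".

A->B, B->AD, C->BDC, D->DCA

  step 3 ⇒ step 4: DCABDCBADDCABDCADADDCABDCBBDCADCABDCBADDCABDC ⇒ DCA·BDC·B·AD·DCA·BDC·AD·B·DCA·DCA·BDC·B·AD·DCA·BDC·B·DCA·B·DCA·DCA·BDC·B·AD·DCA·BDC·AD·AD·DCA·BDC·B·DCA·BDC·B·AD·DCA·BDC·AD·B·DCA·DCA·BDC·B·AD·DCA·BDC
    A ↦ B
    B ↦ AD
    C ↦ BDC
    D ↦ DCA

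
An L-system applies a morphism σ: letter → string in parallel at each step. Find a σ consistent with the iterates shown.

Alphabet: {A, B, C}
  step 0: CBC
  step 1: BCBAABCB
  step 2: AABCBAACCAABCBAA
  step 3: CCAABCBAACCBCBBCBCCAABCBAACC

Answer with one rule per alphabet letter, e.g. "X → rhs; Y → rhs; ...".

A->C, B->AA, C->BCB

  step 2 ⇒ step 3: AABCBAACCAABCBAA ⇒ C·C·AA·BCB·AA·C·C·BCB·BCB·C·C·AA·BCB·AA·C·C
    A ↦ C
    B ↦ AA
    C ↦ BCB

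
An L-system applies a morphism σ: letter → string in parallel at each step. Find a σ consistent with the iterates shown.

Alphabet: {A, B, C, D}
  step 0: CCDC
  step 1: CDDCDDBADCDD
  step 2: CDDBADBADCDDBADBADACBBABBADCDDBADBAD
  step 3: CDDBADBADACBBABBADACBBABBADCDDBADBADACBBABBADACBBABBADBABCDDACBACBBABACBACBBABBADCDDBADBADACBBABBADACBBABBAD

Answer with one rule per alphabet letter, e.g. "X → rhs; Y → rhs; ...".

  step 2 ⇒ step 3: CDDBADBADCDDBADBADACBBABBADCDDBADBAD ⇒ CDD·BAD·BAD·ACB·BAB·BAD·ACB·BAB·BAD·CDD·BAD·BAD·ACB·BAB·BAD·ACB·BAB·BAD·BAB·CDD·ACB·ACB·BAB·ACB·ACB·BAB·BAD·CDD·BAD·BAD·ACB·BAB·BAD·ACB·BAB·BAD
    A ↦ BAB
    B ↦ ACB
    C ↦ CDD
    D ↦ BAD

A->BAB, B->ACB, C->CDD, D->BAD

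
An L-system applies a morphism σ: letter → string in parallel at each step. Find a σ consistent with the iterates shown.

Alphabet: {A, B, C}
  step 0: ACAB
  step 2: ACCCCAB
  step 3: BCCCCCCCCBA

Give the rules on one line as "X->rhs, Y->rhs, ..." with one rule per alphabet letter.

A->B, B->A, C->CC

  step 2 ⇒ step 3: ACCCCAB ⇒ B·CC·CC·CC·CC·B·A
    A ↦ B
    B ↦ A
    C ↦ CC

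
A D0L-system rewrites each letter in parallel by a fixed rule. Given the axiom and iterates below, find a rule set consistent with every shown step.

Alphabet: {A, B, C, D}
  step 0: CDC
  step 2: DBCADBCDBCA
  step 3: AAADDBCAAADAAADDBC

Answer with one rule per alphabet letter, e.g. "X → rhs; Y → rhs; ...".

A->DBC, B->A, C->AD, D->A

  step 2 ⇒ step 3: DBCADBCDBCA ⇒ A·A·AD·DBC·A·A·AD·A·A·AD·DBC
    A ↦ DBC
    B ↦ A
    C ↦ AD
    D ↦ A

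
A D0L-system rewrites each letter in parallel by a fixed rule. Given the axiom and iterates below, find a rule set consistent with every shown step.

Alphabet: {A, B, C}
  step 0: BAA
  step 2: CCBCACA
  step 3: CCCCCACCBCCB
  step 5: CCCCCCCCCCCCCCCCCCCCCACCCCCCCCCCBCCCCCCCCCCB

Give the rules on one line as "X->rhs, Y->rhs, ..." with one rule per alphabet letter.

A->B, B->CA, C->CC

  step 2 ⇒ step 3: CCBCACA ⇒ CC·CC·CA·CC·B·CC·B
    A ↦ B
    B ↦ CA
    C ↦ CC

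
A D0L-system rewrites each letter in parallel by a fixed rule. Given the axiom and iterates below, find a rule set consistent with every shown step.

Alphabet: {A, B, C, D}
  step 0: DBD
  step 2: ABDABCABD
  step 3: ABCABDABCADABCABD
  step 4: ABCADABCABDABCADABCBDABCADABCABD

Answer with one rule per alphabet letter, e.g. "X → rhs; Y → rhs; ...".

  step 3 ⇒ step 4: ABCABDABCADABCABD ⇒ ABC·A·D·ABC·A·BD·ABC·A·D·ABC·BD·ABC·A·D·ABC·A·BD
    A ↦ ABC
    B ↦ A
    C ↦ D
    D ↦ BD

A->ABC, B->A, C->D, D->BD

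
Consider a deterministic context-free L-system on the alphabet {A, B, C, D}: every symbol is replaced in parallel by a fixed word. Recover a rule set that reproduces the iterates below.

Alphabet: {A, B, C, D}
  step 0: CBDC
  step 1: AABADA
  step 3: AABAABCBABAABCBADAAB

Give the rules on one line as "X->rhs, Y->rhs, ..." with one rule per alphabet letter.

A->CB, B->AB, C->A, D->AD

  step 0 ⇒ step 1: CBDC ⇒ A·AB·AD·A
    B ↦ AB
    C ↦ A
    D ↦ AD
    A ↦ CB  (constrained at step 1)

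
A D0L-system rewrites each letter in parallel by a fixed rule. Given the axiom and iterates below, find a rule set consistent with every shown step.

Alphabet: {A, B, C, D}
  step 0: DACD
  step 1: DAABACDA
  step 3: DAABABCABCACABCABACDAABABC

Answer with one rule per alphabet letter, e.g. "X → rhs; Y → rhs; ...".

A->AB, B->C, C->AC, D->DA

  step 0 ⇒ step 1: DACD ⇒ DA·AB·AC·DA
    A ↦ AB
    C ↦ AC
    D ↦ DA
    B ↦ C  (constrained at step 1)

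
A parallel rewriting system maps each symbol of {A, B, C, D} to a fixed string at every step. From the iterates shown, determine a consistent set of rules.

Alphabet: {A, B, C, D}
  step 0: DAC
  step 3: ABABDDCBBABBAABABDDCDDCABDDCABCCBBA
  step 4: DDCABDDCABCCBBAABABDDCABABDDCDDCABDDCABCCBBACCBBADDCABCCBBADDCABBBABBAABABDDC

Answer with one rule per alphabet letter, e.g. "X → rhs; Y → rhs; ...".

  step 3 ⇒ step 4: ABABDDCBBABBAABABDDCDDCABDDCABCCBBA ⇒ DDC·AB·DDC·AB·C·C·BBA·AB·AB·DDC·AB·AB·DDC·DDC·AB·DDC·AB·C·C·BBA·C·C·BBA·DDC·AB·C·C·BBA·DDC·AB·BBA·BBA·AB·AB·DDC
    A ↦ DDC
    B ↦ AB
    C ↦ BBA
    D ↦ C

A->DDC, B->AB, C->BBA, D->C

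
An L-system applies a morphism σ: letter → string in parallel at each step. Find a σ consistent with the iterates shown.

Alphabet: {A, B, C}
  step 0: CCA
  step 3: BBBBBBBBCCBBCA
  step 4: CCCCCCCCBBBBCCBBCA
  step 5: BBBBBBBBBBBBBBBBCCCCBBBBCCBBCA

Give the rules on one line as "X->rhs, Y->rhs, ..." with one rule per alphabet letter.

A->CA, B->C, C->BB

  step 4 ⇒ step 5: CCCCCCCCBBBBCCBBCA ⇒ BB·BB·BB·BB·BB·BB·BB·BB·C·C·C·C·BB·BB·C·C·BB·CA
    A ↦ CA
    B ↦ C
    C ↦ BB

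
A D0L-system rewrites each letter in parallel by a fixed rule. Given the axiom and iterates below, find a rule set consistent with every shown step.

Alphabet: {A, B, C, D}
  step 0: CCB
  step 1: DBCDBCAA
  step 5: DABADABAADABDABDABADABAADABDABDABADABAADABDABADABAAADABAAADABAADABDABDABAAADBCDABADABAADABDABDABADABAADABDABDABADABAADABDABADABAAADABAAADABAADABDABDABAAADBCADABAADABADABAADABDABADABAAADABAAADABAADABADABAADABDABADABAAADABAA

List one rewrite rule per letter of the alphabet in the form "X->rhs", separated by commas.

  step 0 ⇒ step 1: CCB ⇒ DBC·DBC·AA
    B ↦ AA
    C ↦ DBC
    A ↦ DAB  (constrained at step 1)
    D ↦ A  (constrained at step 1)

A->DAB, B->AA, C->DBC, D->A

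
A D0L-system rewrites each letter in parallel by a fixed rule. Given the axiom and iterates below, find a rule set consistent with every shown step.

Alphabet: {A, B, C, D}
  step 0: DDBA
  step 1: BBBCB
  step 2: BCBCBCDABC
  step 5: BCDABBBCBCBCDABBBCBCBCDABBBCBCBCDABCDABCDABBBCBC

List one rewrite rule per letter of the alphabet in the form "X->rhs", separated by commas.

A->B, B->BC, C->DA, D->B

  step 1 ⇒ step 2: BBBCB ⇒ BC·BC·BC·DA·BC
    B ↦ BC
    C ↦ DA
  step 0 ⇒ step 1: DDBA ⇒ B·B·BC·B
    A ↦ B
  step 0 ⇒ step 1: DDBA ⇒ B·B·BC·B
    D ↦ B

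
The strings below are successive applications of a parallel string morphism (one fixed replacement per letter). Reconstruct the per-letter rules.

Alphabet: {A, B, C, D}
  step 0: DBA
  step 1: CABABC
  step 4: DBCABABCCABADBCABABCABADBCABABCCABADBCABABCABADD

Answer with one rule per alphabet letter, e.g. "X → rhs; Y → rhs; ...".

  step 0 ⇒ step 1: DBA ⇒ C·ABA·BC
    A ↦ BC
    B ↦ ABA
    D ↦ C
    C ↦ D  (constrained at step 1)

A->BC, B->ABA, C->D, D->C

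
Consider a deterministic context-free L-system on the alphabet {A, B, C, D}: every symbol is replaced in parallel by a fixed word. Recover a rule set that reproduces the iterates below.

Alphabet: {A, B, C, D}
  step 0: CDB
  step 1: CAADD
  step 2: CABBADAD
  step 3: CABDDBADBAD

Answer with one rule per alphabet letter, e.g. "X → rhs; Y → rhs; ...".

A->B, B->D, C->CA, D->AD

  step 2 ⇒ step 3: CABBADAD ⇒ CA·B·D·D·B·AD·B·AD
    A ↦ B
    B ↦ D
    C ↦ CA
    D ↦ AD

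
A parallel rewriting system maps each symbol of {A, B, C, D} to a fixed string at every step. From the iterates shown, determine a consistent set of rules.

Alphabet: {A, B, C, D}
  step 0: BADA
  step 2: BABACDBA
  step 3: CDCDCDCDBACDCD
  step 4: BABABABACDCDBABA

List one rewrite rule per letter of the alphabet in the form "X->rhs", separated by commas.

A->CD, B->CD, C->B, D->A

  step 3 ⇒ step 4: CDCDCDCDBACDCD ⇒ B·A·B·A·B·A·B·A·CD·CD·B·A·B·A
    A ↦ CD
    B ↦ CD
    C ↦ B
    D ↦ A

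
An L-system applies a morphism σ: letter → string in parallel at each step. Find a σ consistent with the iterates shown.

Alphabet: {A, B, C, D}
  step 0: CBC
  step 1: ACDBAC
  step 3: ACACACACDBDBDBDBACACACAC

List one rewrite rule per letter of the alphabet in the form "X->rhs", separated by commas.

A->AC, B->DB, C->AC, D->DB

  step 0 ⇒ step 1: CBC ⇒ AC·DB·AC
    B ↦ DB
    C ↦ AC
    A ↦ AC  (constrained at step 1)
    D ↦ DB  (constrained at step 1)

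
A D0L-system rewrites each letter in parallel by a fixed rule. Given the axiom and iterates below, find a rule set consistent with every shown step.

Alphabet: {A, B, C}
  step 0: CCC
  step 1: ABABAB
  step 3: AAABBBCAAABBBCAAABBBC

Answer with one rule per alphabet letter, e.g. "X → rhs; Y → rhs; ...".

  step 0 ⇒ step 1: CCC ⇒ AB·AB·AB
    C ↦ AB
    A ↦ BBC  (constrained at step 1)
    B ↦ A  (constrained at step 1)

A->BBC, B->A, C->AB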